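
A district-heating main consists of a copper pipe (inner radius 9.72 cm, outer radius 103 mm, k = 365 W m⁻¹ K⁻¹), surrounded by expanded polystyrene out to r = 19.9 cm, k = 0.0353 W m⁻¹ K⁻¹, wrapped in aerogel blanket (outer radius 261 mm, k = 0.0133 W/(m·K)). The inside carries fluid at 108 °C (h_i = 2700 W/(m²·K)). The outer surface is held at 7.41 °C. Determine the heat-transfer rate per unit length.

Q' = 16.2 W/m

Series thermal resistances, inner to outer:
  R'_conv,in = 1/(2πr h) = 1/(2π·0.0972·2700) = 6.064×10^-4 m·K/W
  R'_copper = ln(0.103/0.0972)/(2πk) = 0.05796/(2π·365) = 2.527×10^-5 m·K/W
  R'_expanded polystyrene = ln(0.199/0.103)/(2πk) = 0.6586/(2π·0.0353) = 2.969 m·K/W
  R'_aerogel blanket = ln(0.261/0.199)/(2πk) = 0.2712/(2π·0.0133) = 3.246 m·K/W
ΣR = 6.064×10^-4 + 2.527×10^-5 + 2.969 + 3.246 = 6.216 m·K/W
Q' = ΔT/ΣR = (108 °C − 7.41 °C)/6.216 = 16.2 W/m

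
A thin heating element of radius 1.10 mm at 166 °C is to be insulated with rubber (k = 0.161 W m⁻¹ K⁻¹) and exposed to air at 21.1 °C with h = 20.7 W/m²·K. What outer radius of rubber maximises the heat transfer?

r_cr = 0.778 cm

For a cylinder, r_cr = k_ins/h = 0.161/20.7 = 0.00778 m = 0.778 cm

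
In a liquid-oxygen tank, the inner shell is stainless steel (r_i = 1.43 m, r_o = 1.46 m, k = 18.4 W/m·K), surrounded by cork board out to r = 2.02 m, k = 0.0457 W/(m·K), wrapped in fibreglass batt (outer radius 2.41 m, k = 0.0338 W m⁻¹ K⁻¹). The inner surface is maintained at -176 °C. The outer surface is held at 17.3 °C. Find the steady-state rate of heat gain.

Resistance network (inner→outer):
  R_stainless steel = (1/1.43 − 1/1.46)/(4πk) = 0.01437/(4π·18.4) = 6.214×10^-5 K/W
  R_cork board = (1/1.46 − 1/2.02)/(4πk) = 0.1899/(4π·0.0457) = 0.3306 K/W
  R_fibreglass batt = (1/2.02 − 1/2.41)/(4πk) = 0.08011/(4π·0.0338) = 0.1886 K/W
ΣR = 6.214×10^-5 + 0.3306 + 0.1886 = 0.5193 K/W
Q = ΔT/ΣR = (-176 °C − 17.3 °C)/0.5193 = -372 W
(Negative Q ⇒ heat flows inward; heat gain = 372 W.)

Q = 372 W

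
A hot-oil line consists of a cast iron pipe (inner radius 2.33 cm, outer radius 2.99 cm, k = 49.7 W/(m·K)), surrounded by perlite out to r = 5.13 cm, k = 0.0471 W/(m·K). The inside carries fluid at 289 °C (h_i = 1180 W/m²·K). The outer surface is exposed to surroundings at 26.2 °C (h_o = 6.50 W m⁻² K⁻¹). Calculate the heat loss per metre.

Series thermal resistances, inner to outer:
  R'_conv,in = 1/(2πr h) = 1/(2π·0.0233·1180) = 0.005789 m·K/W
  R'_cast iron = ln(0.0299/0.0233)/(2πk) = 0.2494/(2π·49.7) = 7.987×10^-4 m·K/W
  R'_perlite = ln(0.0513/0.0299)/(2πk) = 0.5398/(2π·0.0471) = 1.824 m·K/W
  R'_conv,out = 1/(2πr h) = 1/(2π·0.0513·6.50) = 0.4773 m·K/W
ΣR = 0.005789 + 7.987×10^-4 + 1.824 + 0.4773 = 2.308 m·K/W
Q' = ΔT/ΣR = (289 °C − 26.2 °C)/2.308 = 114 W/m

Q' = 114 W/m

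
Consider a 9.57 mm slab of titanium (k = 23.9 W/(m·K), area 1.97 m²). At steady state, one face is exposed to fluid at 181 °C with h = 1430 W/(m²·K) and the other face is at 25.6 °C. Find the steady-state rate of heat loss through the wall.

Series thermal resistances, inner to outer:
  R_conv,in = 1/(hA) = 1/(1430·1.97) = 3.550×10^-4 K/W
  R_titanium = L/(kA) = 0.00957/(23.9·1.97) = 2.033×10^-4 K/W
ΣR = 3.550×10^-4 + 2.033×10^-4 = 5.583×10^-4 K/W
Q = ΔT/ΣR = (181 °C − 25.6 °C)/5.583×10^-4 = 2.78×10^5 W

Q = 278 kW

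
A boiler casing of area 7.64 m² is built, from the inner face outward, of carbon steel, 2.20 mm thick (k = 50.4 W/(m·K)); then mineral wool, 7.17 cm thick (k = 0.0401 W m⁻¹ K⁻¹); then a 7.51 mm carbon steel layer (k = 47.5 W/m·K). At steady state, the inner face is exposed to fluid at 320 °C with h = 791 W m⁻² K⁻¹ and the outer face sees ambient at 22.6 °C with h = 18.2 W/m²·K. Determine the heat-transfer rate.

Treat each layer as a resistance in series:
  R_conv,in = 1/(hA) = 1/(791·7.64) = 1.655×10^-4 K/W
  R_carbon steel = L/(kA) = 0.00220/(50.4·7.64) = 5.713×10^-6 K/W
  R_mineral wool = L/(kA) = 0.0717/(0.0401·7.64) = 0.2340 K/W
  R_carbon steel = L/(kA) = 0.00751/(47.5·7.64) = 2.069×10^-5 K/W
  R_conv,out = 1/(hA) = 1/(18.2·7.64) = 0.007192 K/W
ΣR = 1.655×10^-4 + 5.713×10^-6 + 0.2340 + 2.069×10^-5 + 0.007192 = 0.2414 K/W
Q = ΔT/ΣR = (320 °C − 22.6 °C)/0.2414 = 1230 W

Q = 1230 W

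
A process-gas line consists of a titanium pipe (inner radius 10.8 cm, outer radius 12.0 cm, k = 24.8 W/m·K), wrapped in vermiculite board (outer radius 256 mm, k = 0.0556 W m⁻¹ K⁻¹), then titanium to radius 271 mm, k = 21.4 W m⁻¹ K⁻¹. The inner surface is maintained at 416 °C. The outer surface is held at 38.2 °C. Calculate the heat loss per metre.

Q' = 174 W/m

Resistance network (inner→outer):
  R'_titanium = ln(0.120/0.108)/(2πk) = 0.1054/(2π·24.8) = 6.762×10^-4 m·K/W
  R'_vermiculite board = ln(0.256/0.120)/(2πk) = 0.7577/(2π·0.0556) = 2.169 m·K/W
  R'_titanium = ln(0.271/0.256)/(2πk) = 0.05694/(2π·21.4) = 4.235×10^-4 m·K/W
ΣR = 6.762×10^-4 + 2.169 + 4.235×10^-4 = 2.170 m·K/W
Q' = ΔT/ΣR = (416 °C − 38.2 °C)/2.170 = 174 W/m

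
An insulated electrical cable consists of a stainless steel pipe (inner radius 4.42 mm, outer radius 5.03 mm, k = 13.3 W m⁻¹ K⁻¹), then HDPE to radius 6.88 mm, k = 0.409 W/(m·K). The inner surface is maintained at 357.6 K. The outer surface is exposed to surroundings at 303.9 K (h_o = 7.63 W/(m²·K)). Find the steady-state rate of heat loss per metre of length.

Treat each layer as a resistance in series:
  R'_stainless steel = ln(0.00503/0.00442)/(2πk) = 0.1293/(2π·13.3) = 0.001547 m·K/W
  R'_HDPE = ln(0.00688/0.00503)/(2πk) = 0.3132/(2π·0.409) = 0.1219 m·K/W
  R'_conv,out = 1/(2πr h) = 1/(2π·0.00688·7.63) = 3.032 m·K/W
ΣR = 0.001547 + 0.1219 + 3.032 = 3.155 m·K/W
Q' = ΔT/ΣR = (357.6 K − 303.9 K)/3.155 = 17.0 W/m

Q' = 17.0 W/m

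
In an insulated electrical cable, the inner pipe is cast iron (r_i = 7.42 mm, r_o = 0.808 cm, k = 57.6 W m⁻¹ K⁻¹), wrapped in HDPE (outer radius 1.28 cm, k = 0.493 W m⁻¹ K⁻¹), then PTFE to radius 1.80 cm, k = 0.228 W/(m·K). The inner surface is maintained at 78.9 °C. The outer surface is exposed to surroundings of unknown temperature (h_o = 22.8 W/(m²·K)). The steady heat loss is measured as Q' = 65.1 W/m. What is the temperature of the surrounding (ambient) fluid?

Sum the resistances:
  R'_cast iron = ln(0.00808/0.00742)/(2πk) = 0.08521/(2π·57.6) = 2.355×10^-4 m·K/W
  R'_HDPE = ln(0.0128/0.00808)/(2πk) = 0.4601/(2π·0.493) = 0.1485 m·K/W
  R'_PTFE = ln(0.0180/0.0128)/(2πk) = 0.3409/(2π·0.228) = 0.2380 m·K/W
  R'_conv,out = 1/(2πr h) = 1/(2π·0.0180·22.8) = 0.3878 m·K/W
ΣR = 0.7745 m·K/W
ΔT = Q'·ΣR = 65.1 × 0.7745 = 50.42 K
Heat flows outward, so T_out = T_in − ΔT = 78.9 − 50.42 = 28.5 °C

T_out = 28.5 °C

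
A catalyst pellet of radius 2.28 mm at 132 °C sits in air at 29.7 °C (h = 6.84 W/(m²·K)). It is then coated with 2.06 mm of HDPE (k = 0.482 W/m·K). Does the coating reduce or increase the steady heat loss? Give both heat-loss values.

increases: 0.0457 → 0.157 W

Critical radius for a sphere: r_cr = 2k/h = 0.141 m = 14.1 cm.
Outer radius after coating: r₂ = 0.00228 + 0.00206 = 0.00434 m.
Since r₁ < r_cr and r₂ ≤ r_cr, the coating moves toward the maximum at r_cr — heat loss rises.
Bare: R = 1/(4πr₁²h) = 2238 K/W; Q = 102.3/2238 = 0.0457 W.
Coated: R = R_cond + R_conv = 652.0 K/W; Q = 102.3/652.0 = 0.157 W.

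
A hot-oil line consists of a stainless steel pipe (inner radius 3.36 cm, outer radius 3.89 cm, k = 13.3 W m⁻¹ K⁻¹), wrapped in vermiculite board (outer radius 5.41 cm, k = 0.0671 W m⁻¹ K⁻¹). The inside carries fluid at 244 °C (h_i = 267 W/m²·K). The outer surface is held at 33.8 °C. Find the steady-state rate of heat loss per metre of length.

Q' = 262 W/m

Series thermal resistances, inner to outer:
  R'_conv,in = 1/(2πr h) = 1/(2π·0.0336·267) = 0.01774 m·K/W
  R'_stainless steel = ln(0.0389/0.0336)/(2πk) = 0.1465/(2π·13.3) = 0.001753 m·K/W
  R'_vermiculite board = ln(0.0541/0.0389)/(2πk) = 0.3298/(2π·0.0671) = 0.7823 m·K/W
ΣR = 0.01774 + 0.001753 + 0.7823 = 0.8018 m·K/W
Q' = ΔT/ΣR = (244 °C − 33.8 °C)/0.8018 = 262 W/m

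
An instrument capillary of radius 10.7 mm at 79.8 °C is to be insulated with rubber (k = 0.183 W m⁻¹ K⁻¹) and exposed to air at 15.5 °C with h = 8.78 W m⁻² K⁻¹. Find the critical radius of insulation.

For a cylinder, r_cr = k_ins/h = 0.183/8.78 = 0.0208 m = 2.08 cm

r_cr = 2.08 cm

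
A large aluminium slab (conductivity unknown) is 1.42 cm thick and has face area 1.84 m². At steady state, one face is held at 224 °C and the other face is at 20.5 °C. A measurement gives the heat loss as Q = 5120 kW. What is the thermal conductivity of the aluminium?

ΣR = ΔT/Q = |224 − 20.5|/5.12×10^6 = 3.975×10^-5 K/W
L/(kA) = 3.975×10^-5 ⇒ k = 0.0142/(3.975×10^-5·1.84) = 194 W/m·K

k = 194 W/m·K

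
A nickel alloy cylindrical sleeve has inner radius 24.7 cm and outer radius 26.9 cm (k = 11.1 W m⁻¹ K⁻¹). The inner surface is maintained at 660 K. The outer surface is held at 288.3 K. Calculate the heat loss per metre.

Q' = 304 kW/m

Q' = 2πk·ΔT/ln(r₂/r₁) = 2π × 11.1 × 371.7 / ln(0.269/0.247) = 3.04×10^5 W/m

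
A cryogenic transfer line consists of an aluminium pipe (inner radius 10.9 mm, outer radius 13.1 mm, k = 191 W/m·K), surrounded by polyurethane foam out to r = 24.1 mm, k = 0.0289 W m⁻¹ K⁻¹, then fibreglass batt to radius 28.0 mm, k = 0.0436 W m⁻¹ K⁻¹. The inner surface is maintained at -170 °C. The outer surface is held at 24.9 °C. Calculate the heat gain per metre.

Q' = 49.9 W/m

Series thermal resistances, inner to outer:
  R'_aluminium = ln(0.0131/0.0109)/(2πk) = 0.1838/(2π·191) = 1.532×10^-4 m·K/W
  R'_polyurethane foam = ln(0.0241/0.0131)/(2πk) = 0.6096/(2π·0.0289) = 3.357 m·K/W
  R'_fibreglass batt = ln(0.0280/0.0241)/(2πk) = 0.1500/(2π·0.0436) = 0.5475 m·K/W
ΣR = 1.532×10^-4 + 3.357 + 0.5475 = 3.905 m·K/W
Q' = ΔT/ΣR = (-170 °C − 24.9 °C)/3.905 = -49.9 W/m
(Negative Q' ⇒ heat flows inward; heat gain = 49.9 W/m.)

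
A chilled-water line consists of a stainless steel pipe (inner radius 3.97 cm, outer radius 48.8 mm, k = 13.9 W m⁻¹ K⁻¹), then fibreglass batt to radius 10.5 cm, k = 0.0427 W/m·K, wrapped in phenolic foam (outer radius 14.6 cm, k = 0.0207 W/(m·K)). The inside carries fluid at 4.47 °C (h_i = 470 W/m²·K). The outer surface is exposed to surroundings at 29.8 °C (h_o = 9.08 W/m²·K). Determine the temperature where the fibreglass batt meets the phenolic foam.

Series thermal resistances, inner to outer:
  R'_conv,in = 1/(2πr h) = 1/(2π·0.0397·470) = 0.008530 m·K/W
  R'_stainless steel = ln(0.0488/0.0397)/(2πk) = 0.2064/(2π·13.9) = 0.002363 m·K/W
  R'_fibreglass batt = ln(0.105/0.0488)/(2πk) = 0.7662/(2π·0.0427) = 2.856 m·K/W
  R'_phenolic foam = ln(0.146/0.105)/(2πk) = 0.3296/(2π·0.0207) = 2.535 m·K/W
  R'_conv,out = 1/(2πr h) = 1/(2π·0.146·9.08) = 0.1201 m·K/W
ΣR = 0.008530 + 0.002363 + 2.856 + 2.535 + 0.1201 = 5.522 m·K/W
Q' = ΔT/ΣR = (4.47 °C − 29.8 °C)/5.522 = -4.587 W/m
From the inner boundary to the fibreglass batt/phenolic foam interface, ΣR_partial = 2.867 m·K/W.
T_interface = T_in − Q'·ΣR_partial = 4.47 °C − (-4.587)(2.867) = 17.6 °C

T = 17.6 °C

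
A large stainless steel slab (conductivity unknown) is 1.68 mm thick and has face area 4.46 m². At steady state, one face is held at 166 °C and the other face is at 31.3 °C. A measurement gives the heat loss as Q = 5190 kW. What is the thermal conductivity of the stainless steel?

ΣR = ΔT/Q = |166 − 31.3|/5.19×10^6 = 2.595×10^-5 K/W
L/(kA) = 2.595×10^-5 ⇒ k = 0.00168/(2.595×10^-5·4.46) = 14.5 W/m·K

k = 14.5 W/m·K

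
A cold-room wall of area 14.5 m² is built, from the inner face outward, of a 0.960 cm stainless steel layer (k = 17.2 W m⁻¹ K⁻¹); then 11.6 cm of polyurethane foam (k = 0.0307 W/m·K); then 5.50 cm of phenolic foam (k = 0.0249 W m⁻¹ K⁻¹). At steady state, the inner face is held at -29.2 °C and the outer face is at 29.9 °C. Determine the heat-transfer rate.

Resistance network (inner→outer):
  R_stainless steel = L/(kA) = 0.00960/(17.2·14.5) = 3.849×10^-5 K/W
  R_polyurethane foam = L/(kA) = 0.116/(0.0307·14.5) = 0.2606 K/W
  R_phenolic foam = L/(kA) = 0.0550/(0.0249·14.5) = 0.1523 K/W
ΣR = 3.849×10^-5 + 0.2606 + 0.1523 = 0.4129 K/W
Q = ΔT/ΣR = (-29.2 °C − 29.9 °C)/0.4129 = -143 W
(Negative Q ⇒ heat flows inward; heat gain = 143 W.)

Q = 143 W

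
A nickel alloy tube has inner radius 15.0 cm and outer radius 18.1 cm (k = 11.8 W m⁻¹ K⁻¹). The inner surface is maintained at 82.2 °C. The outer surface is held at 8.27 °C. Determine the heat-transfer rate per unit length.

Q' = 29.2 kW/m

Q' = 2πk·ΔT/ln(r₂/r₁) = 2π × 11.8 × 73.93 / ln(0.181/0.150) = 29200 W/m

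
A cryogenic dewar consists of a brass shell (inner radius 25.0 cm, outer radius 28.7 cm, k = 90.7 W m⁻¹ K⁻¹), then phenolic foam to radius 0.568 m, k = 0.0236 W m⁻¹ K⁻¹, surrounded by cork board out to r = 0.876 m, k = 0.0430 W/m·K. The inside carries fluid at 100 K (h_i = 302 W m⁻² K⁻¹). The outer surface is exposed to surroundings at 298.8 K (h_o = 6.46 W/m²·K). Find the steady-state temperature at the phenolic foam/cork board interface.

Resistance network (inner→outer):
  R_conv,in = 1/(4πr²h) = 1/(4π·0.250²·302) = 0.004216 K/W
  R_brass = (1/0.250 − 1/0.287)/(4πk) = 0.5157/(4π·90.7) = 4.524×10^-4 K/W
  R_phenolic foam = (1/0.287 − 1/0.568)/(4πk) = 1.724/(4π·0.0236) = 5.812 K/W
  R_cork board = (1/0.568 − 1/0.876)/(4πk) = 0.6190/(4π·0.0430) = 1.146 K/W
  R_conv,out = 1/(4πr²h) = 1/(4π·0.876²·6.46) = 0.01605 K/W
ΣR = 0.004216 + 4.524×10^-4 + 5.812 + 1.146 + 0.01605 = 6.979 K/W
Q = ΔT/ΣR = (100 K − 298.8 K)/6.979 = -28.49 W
From the inner boundary to the phenolic foam/cork board interface, ΣR_partial = 5.817 K/W.
T_interface = T_in − Q·ΣR_partial = 100 K − (-28.49)(5.817) = 265.7 K

T = 265.7 K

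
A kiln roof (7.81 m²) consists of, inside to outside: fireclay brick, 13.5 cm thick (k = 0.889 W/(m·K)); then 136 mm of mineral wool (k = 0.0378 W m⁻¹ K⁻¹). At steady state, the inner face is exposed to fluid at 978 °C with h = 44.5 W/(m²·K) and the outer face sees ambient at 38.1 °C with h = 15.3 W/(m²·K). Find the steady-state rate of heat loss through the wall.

Q = 1910 W

Series thermal resistances, inner to outer:
  R_conv,in = 1/(hA) = 1/(44.5·7.81) = 0.002877 K/W
  R_fireclay brick = L/(kA) = 0.135/(0.889·7.81) = 0.01944 K/W
  R_mineral wool = L/(kA) = 0.136/(0.0378·7.81) = 0.4607 K/W
  R_conv,out = 1/(hA) = 1/(15.3·7.81) = 0.008369 K/W
ΣR = 0.002877 + 0.01944 + 0.4607 + 0.008369 = 0.4914 K/W
Q = ΔT/ΣR = (978 °C − 38.1 °C)/0.4914 = 1910 W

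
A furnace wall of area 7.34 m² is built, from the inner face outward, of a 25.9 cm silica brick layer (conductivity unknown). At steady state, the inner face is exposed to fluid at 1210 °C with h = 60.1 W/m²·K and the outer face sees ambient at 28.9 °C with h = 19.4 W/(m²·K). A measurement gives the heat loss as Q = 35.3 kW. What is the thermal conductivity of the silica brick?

k = 1.46 W/m·K

ΣR = ΔT/Q = |1210 − 28.9|/35300 = 0.03346 K/W
Known resistances:
  R_conv,in = 1/(hA) = 1/(60.1·7.34) = 0.002267 K/W
  R_conv,out = 1/(hA) = 1/(19.4·7.34) = 0.007023 K/W
R_silica brick = ΣR − ΣR_known = 0.03346 − 0.009290 = 0.02417 K/W
L/(kA) = 0.02417 ⇒ k = 0.259/(0.02417·7.34) = 1.46 W/m·K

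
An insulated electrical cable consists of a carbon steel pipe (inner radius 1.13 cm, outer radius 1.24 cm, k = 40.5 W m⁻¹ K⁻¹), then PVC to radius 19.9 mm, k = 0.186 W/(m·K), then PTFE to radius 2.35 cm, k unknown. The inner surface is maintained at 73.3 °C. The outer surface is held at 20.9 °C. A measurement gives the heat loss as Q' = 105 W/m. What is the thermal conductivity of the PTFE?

k = 0.282 W/m·K

ΣR = ΔT/Q' = |73.3 − 20.9|/105 = 0.4990 m·K/W
Known resistances:
  R'_carbon steel = ln(0.0124/0.0113)/(2πk) = 0.09289/(2π·40.5) = 3.650×10^-4 m·K/W
  R'_PVC = ln(0.0199/0.0124)/(2πk) = 0.4730/(2π·0.186) = 0.4048 m·K/W
R_PTFE = ΣR − ΣR_known = 0.4990 − 0.4052 = 0.09380 m·K/W
ln(r₂/r₁)/(2πk) = 0.09380 ⇒ k = 0.1663/(2π·0.09380) = 0.282 W/m·K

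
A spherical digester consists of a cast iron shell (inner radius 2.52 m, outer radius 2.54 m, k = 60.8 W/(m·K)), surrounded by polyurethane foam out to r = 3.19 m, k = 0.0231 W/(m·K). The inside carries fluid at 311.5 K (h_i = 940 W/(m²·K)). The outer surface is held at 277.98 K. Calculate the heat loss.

Series thermal resistances, inner to outer:
  R_conv,in = 1/(4πr²h) = 1/(4π·2.52²·940) = 1.333×10^-5 K/W
  R_cast iron = (1/2.52 − 1/2.54)/(4πk) = 0.003125/(4π·60.8) = 4.090×10^-6 K/W
  R_polyurethane foam = (1/2.54 − 1/3.19)/(4πk) = 0.08022/(4π·0.0231) = 0.2764 K/W
ΣR = 1.333×10^-5 + 4.090×10^-6 + 0.2764 = 0.2764 K/W
Q = ΔT/ΣR = (311.5 K − 277.98 K)/0.2764 = 121 W

Q = 121 W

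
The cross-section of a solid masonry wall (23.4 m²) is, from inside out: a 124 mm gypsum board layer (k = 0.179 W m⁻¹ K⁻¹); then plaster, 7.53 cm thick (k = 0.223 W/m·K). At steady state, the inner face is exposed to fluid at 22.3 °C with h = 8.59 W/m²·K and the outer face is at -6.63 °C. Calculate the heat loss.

Series thermal resistances, inner to outer:
  R_conv,in = 1/(hA) = 1/(8.59·23.4) = 0.004975 K/W
  R_gypsum board = L/(kA) = 0.124/(0.179·23.4) = 0.02960 K/W
  R_plaster = L/(kA) = 0.0753/(0.223·23.4) = 0.01443 K/W
ΣR = 0.004975 + 0.02960 + 0.01443 = 0.04900 K/W
Q = ΔT/ΣR = (22.3 °C − -6.63 °C)/0.04900 = 590 W

Q = 590 W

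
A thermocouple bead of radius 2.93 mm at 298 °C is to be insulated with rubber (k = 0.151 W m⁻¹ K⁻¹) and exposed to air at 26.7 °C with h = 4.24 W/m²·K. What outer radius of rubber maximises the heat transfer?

For a sphere, r_cr = 2k_ins/h = 2·0.151/4.24 = 0.0712 m = 7.12 cm

r_cr = 7.12 cm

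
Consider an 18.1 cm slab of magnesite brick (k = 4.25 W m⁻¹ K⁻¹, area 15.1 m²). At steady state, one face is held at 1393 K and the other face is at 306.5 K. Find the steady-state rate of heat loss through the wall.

Q = kA·ΔT/L = 4.25 × 15.1 × |1393 K − 306.5 K| / 0.181 = 3.85×10^5 W

Q = 3.85×10^5 W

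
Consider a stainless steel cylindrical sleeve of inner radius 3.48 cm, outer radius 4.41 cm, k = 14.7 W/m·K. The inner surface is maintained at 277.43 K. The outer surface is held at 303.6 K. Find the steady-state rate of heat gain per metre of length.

Q' = 2πk·ΔT/ln(r₂/r₁) = 2π × 14.7 × 26.17 / ln(0.0441/0.0348) = 10200 W/m

Q' = 10200 W/m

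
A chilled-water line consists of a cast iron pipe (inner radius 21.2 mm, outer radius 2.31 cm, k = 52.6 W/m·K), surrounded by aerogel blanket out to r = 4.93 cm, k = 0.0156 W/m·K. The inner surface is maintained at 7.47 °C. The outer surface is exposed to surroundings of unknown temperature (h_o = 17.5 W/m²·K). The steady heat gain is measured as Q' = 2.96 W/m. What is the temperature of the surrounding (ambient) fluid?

Series resistances:
  R'_cast iron = ln(0.0231/0.0212)/(2πk) = 0.08583/(2π·52.6) = 2.597×10^-4 m·K/W
  R'_aerogel blanket = ln(0.0493/0.0231)/(2πk) = 0.7581/(2π·0.0156) = 7.734 m·K/W
  R'_conv,out = 1/(2πr h) = 1/(2π·0.0493·17.5) = 0.1845 m·K/W
ΣR = 7.919 m·K/W
ΔT = Q'·ΣR = 2.96 × 7.919 = 23.44 K
Heat flows inward, so T_out = T_in + ΔT = 7.47 + 23.44 = 30.9 °C

T_out = 30.9 °C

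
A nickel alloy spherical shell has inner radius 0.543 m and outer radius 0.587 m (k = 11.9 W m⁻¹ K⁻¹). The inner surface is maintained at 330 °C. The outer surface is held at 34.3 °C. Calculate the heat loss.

Q = 4πk·ΔT/(1/r₁ − 1/r₂) = 4π × 11.9 × 295.7 / (1/0.543 − 1/0.587) = 3.20×10^5 W

Q = 320 kW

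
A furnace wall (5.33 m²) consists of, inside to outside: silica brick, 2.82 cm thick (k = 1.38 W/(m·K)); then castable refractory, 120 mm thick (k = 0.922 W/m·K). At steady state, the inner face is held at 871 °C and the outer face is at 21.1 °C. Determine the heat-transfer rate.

Series thermal resistances, inner to outer:
  R_silica brick = L/(kA) = 0.0282/(1.38·5.33) = 0.003834 K/W
  R_castable refractory = L/(kA) = 0.120/(0.922·5.33) = 0.02442 K/W
ΣR = 0.003834 + 0.02442 = 0.02825 K/W
Q = ΔT/ΣR = (871 °C − 21.1 °C)/0.02825 = 30100 W

Q = 30.1 kW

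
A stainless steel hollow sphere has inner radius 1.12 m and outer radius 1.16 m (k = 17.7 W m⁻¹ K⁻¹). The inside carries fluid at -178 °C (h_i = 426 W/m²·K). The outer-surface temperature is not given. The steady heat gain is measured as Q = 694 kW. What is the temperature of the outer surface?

T_out = 21.4 °C

Series resistances:
  R_conv,in = 1/(4πr²h) = 1/(4π·1.12²·426) = 1.489×10^-4 K/W
  R_stainless steel = (1/1.12 − 1/1.16)/(4πk) = 0.03079/(4π·17.7) = 1.384×10^-4 K/W
ΣR = 2.873×10^-4 K/W
ΔT = Q·ΣR = 6.94×10^5 × 2.873×10^-4 = 199.4 K
Heat flows inward, so T_out = T_in + ΔT = -178 + 199.4 = 21.4 °C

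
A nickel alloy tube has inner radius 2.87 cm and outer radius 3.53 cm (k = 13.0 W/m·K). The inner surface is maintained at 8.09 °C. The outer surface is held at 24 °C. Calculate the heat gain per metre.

Q' = 6.28 kW/m

Q' = 2πk·ΔT/ln(r₂/r₁) = 2π × 13.0 × 15.91 / ln(0.0353/0.0287) = 6280 W/m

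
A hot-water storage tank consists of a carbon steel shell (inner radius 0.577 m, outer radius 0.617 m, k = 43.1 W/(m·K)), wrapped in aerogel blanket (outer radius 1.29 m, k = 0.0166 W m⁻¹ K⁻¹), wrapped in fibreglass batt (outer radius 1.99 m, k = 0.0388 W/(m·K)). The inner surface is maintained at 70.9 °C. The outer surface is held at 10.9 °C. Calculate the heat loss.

Series thermal resistances, inner to outer:
  R_carbon steel = (1/0.577 − 1/0.617)/(4πk) = 0.1124/(4π·43.1) = 2.074×10^-4 K/W
  R_aerogel blanket = (1/0.617 − 1/1.29)/(4πk) = 0.8456/(4π·0.0166) = 4.053 K/W
  R_fibreglass batt = (1/1.29 − 1/1.99)/(4πk) = 0.2727/(4π·0.0388) = 0.5593 K/W
ΣR = 2.074×10^-4 + 4.053 + 0.5593 = 4.613 K/W
Q = ΔT/ΣR = (70.9 °C − 10.9 °C)/4.613 = 13.0 W

Q = 13.0 W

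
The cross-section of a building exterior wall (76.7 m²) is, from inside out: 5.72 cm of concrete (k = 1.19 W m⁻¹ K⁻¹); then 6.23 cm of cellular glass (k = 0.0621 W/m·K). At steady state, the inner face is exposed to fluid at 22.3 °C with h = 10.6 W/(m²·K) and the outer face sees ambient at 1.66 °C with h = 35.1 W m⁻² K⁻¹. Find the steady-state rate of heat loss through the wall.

Q = 1350 W

Treat each layer as a resistance in series:
  R_conv,in = 1/(hA) = 1/(10.6·76.7) = 0.001230 K/W
  R_concrete = L/(kA) = 0.0572/(1.19·76.7) = 6.267×10^-4 K/W
  R_cellular glass = L/(kA) = 0.0623/(0.0621·76.7) = 0.01308 K/W
  R_conv,out = 1/(hA) = 1/(35.1·76.7) = 3.714×10^-4 K/W
ΣR = 0.001230 + 6.267×10^-4 + 0.01308 + 3.714×10^-4 = 0.01531 K/W
Q = ΔT/ΣR = (22.3 °C − 1.66 °C)/0.01531 = 1350 W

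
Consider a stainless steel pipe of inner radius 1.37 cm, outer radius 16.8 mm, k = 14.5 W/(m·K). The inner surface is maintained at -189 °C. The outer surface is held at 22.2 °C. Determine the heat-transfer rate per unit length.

Q' = 2πk·ΔT/ln(r₂/r₁) = 2π × 14.5 × 211.2 / ln(0.0168/0.0137) = 94300 W/m

Q' = 94.3 kW/m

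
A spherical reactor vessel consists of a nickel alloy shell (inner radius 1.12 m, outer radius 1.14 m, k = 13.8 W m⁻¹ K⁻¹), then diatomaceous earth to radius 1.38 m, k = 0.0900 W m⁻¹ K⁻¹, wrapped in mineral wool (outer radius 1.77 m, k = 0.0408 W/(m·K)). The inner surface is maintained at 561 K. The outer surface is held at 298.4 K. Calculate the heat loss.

Q = 588 W

Series thermal resistances, inner to outer:
  R_nickel alloy = (1/1.12 − 1/1.14)/(4πk) = 0.01566/(4π·13.8) = 9.033×10^-5 K/W
  R_diatomaceous earth = (1/1.14 − 1/1.38)/(4πk) = 0.1526/(4π·0.0900) = 0.1349 K/W
  R_mineral wool = (1/1.38 − 1/1.77)/(4πk) = 0.1597/(4π·0.0408) = 0.3114 K/W
ΣR = 9.033×10^-5 + 0.1349 + 0.3114 = 0.4464 K/W
Q = ΔT/ΣR = (561 K − 298.4 K)/0.4464 = 588 W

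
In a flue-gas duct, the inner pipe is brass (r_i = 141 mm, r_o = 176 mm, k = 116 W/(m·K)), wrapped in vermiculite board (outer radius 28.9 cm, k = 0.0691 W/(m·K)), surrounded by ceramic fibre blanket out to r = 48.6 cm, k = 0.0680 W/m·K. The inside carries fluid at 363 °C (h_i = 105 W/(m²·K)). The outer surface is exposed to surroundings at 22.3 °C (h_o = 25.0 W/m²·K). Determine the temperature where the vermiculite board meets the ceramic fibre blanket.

T = 198 °C

Treat each layer as a resistance in series:
  R'_conv,in = 1/(2πr h) = 1/(2π·0.141·105) = 0.01075 m·K/W
  R'_brass = ln(0.176/0.141)/(2πk) = 0.2217/(2π·116) = 3.042×10^-4 m·K/W
  R'_vermiculite board = ln(0.289/0.176)/(2πk) = 0.4959/(2π·0.0691) = 1.142 m·K/W
  R'_ceramic fibre blanket = ln(0.486/0.289)/(2πk) = 0.5198/(2π·0.0680) = 1.217 m·K/W
  R'_conv,out = 1/(2πr h) = 1/(2π·0.486·25.0) = 0.01310 m·K/W
ΣR = 0.01075 + 3.042×10^-4 + 1.142 + 1.217 + 0.01310 = 2.383 m·K/W
Q' = ΔT/ΣR = (363 °C − 22.3 °C)/2.383 = 143.0 W/m
From the inner boundary to the vermiculite board/ceramic fibre blanket interface, ΣR_partial = 1.153 m·K/W.
T_interface = T_in − Q'·ΣR_partial = 363 °C − (143.0)(1.153) = 198 °C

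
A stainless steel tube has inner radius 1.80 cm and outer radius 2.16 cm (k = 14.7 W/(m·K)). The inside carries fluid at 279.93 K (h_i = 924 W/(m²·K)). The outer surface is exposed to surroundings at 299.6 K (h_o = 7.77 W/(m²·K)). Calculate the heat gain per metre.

Q' = 20.5 W/m

Series thermal resistances, inner to outer:
  R'_conv,in = 1/(2πr h) = 1/(2π·0.0180·924) = 0.009569 m·K/W
  R'_stainless steel = ln(0.0216/0.0180)/(2πk) = 0.1823/(2π·14.7) = 0.001974 m·K/W
  R'_conv,out = 1/(2πr h) = 1/(2π·0.0216·7.77) = 0.9483 m·K/W
ΣR = 0.009569 + 0.001974 + 0.9483 = 0.9598 m·K/W
Q' = ΔT/ΣR = (279.93 K − 299.6 K)/0.9598 = -20.5 W/m
(Negative Q' ⇒ heat flows inward; heat gain = 20.5 W/m.)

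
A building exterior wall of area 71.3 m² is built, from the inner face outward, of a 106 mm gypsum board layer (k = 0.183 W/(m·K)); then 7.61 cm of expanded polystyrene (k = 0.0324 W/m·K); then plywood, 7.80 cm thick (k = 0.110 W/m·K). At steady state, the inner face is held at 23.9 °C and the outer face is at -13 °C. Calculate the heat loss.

Q = 723 W

Treat each layer as a resistance in series:
  R_gypsum board = L/(kA) = 0.106/(0.183·71.3) = 0.008124 K/W
  R_expanded polystyrene = L/(kA) = 0.0761/(0.0324·71.3) = 0.03294 K/W
  R_plywood = L/(kA) = 0.0780/(0.110·71.3) = 0.009945 K/W
ΣR = 0.008124 + 0.03294 + 0.009945 = 0.05101 K/W
Q = ΔT/ΣR = (23.9 °C − -13 °C)/0.05101 = 723 W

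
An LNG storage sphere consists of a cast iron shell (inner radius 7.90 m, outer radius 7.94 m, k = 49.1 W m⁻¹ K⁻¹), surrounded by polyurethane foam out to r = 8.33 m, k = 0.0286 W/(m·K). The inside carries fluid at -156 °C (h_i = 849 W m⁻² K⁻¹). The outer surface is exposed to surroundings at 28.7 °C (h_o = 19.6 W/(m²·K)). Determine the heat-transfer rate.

Treat each layer as a resistance in series:
  R_conv,in = 1/(4πr²h) = 1/(4π·7.90²·849) = 1.502×10^-6 K/W
  R_cast iron = (1/7.90 − 1/7.94)/(4πk) = 6.377×10^-4/(4π·49.1) = 1.034×10^-6 K/W
  R_polyurethane foam = (1/7.94 − 1/8.33)/(4πk) = 0.005897/(4π·0.0286) = 0.01641 K/W
  R_conv,out = 1/(4πr²h) = 1/(4π·8.33²·19.6) = 5.851×10^-5 K/W
ΣR = 1.502×10^-6 + 1.034×10^-6 + 0.01641 + 5.851×10^-5 = 0.01647 K/W
Q = ΔT/ΣR = (-156 °C − 28.7 °C)/0.01647 = -11200 W
(Negative Q ⇒ heat flows inward; heat gain = 11200 W.)

Q = 11200 W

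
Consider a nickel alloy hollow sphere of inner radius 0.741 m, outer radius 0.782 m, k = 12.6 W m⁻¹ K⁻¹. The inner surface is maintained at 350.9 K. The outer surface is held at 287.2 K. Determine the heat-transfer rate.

Q = 143 kW

Q = 4πk·ΔT/(1/r₁ − 1/r₂) = 4π × 12.6 × 63.7 / (1/0.741 − 1/0.782) = 1.43×10^5 W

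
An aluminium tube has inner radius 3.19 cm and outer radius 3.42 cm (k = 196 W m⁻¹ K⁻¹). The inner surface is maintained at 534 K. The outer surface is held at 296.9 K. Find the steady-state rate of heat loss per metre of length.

Q' = 2πk·ΔT/ln(r₂/r₁) = 2π × 196 × 237.1 / ln(0.0342/0.0319) = 4.19×10^6 W/m

Q' = 4190 kW/m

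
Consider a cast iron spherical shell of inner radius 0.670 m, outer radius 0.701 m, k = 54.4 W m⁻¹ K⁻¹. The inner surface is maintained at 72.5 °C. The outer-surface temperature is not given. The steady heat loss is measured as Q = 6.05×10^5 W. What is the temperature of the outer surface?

T_out = 14.1 °C

Series resistances:
  R_cast iron = (1/0.670 − 1/0.701)/(4πk) = 0.06600/(4π·54.4) = 9.655×10^-5 K/W
ΣR = 9.655×10^-5 K/W
ΔT = Q·ΣR = 6.05×10^5 × 9.655×10^-5 = 58.41 K
Heat flows outward, so T_out = T_in − ΔT = 72.5 − 58.41 = 14.1 °C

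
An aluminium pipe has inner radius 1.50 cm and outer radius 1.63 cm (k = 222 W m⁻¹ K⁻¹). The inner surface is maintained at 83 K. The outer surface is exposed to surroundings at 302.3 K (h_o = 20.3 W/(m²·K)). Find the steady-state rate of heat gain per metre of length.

Q' = 456 W/m

Series thermal resistances, inner to outer:
  R'_aluminium = ln(0.0163/0.0150)/(2πk) = 0.08311/(2π·222) = 5.959×10^-5 m·K/W
  R'_conv,out = 1/(2πr h) = 1/(2π·0.0163·20.3) = 0.4810 m·K/W
ΣR = 5.959×10^-5 + 0.4810 = 0.4811 m·K/W
Q' = ΔT/ΣR = (83 K − 302.3 K)/0.4811 = -456 W/m
(Negative Q' ⇒ heat flows inward; heat gain = 456 W/m.)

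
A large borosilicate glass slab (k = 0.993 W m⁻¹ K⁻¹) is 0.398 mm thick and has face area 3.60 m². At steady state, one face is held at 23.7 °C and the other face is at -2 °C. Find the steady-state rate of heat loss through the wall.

Q = 2.31×10^5 W

Q = kA·ΔT/L = 0.993 × 3.60 × |23.7 °C − -2 °C| / 3.98×10^-4 = 2.31×10^5 W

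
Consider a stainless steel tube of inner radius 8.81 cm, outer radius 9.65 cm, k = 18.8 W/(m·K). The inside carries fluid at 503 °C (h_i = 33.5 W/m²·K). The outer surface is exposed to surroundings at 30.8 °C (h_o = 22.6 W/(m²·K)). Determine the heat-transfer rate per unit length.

Series thermal resistances, inner to outer:
  R'_conv,in = 1/(2πr h) = 1/(2π·0.0881·33.5) = 0.05393 m·K/W
  R'_stainless steel = ln(0.0965/0.0881)/(2πk) = 0.09107/(2π·18.8) = 7.710×10^-4 m·K/W
  R'_conv,out = 1/(2πr h) = 1/(2π·0.0965·22.6) = 0.07298 m·K/W
ΣR = 0.05393 + 7.710×10^-4 + 0.07298 = 0.1277 m·K/W
Q' = ΔT/ΣR = (503 °C − 30.8 °C)/0.1277 = 3700 W/m

Q' = 3.70 kW/m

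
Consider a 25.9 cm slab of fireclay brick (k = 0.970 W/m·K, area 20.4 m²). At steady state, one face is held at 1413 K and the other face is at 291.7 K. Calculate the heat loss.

Q = kA·ΔT/L = 0.970 × 20.4 × |1413 K − 291.7 K| / 0.259 = 85700 W

Q = 85700 W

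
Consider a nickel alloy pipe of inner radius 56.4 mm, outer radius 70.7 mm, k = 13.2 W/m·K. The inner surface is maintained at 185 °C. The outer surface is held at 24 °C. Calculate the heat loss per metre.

Q' = 59100 W/m

Q' = 2πk·ΔT/ln(r₂/r₁) = 2π × 13.2 × 161 / ln(0.0707/0.0564) = 59100 W/m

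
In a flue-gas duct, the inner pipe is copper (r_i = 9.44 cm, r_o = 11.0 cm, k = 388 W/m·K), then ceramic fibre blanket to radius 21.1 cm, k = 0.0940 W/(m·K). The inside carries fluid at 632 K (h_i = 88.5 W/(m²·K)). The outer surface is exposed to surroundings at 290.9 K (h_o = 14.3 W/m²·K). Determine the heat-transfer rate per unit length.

Q' = 290 W/m

Treat each layer as a resistance in series:
  R'_conv,in = 1/(2πr h) = 1/(2π·0.0944·88.5) = 0.01905 m·K/W
  R'_copper = ln(0.110/0.0944)/(2πk) = 0.1529/(2π·388) = 6.273×10^-5 m·K/W
  R'_ceramic fibre blanket = ln(0.211/0.110)/(2πk) = 0.6514/(2π·0.0940) = 1.103 m·K/W
  R'_conv,out = 1/(2πr h) = 1/(2π·0.211·14.3) = 0.05275 m·K/W
ΣR = 0.01905 + 6.273×10^-5 + 1.103 + 0.05275 = 1.175 m·K/W
Q' = ΔT/ΣR = (632 K − 290.9 K)/1.175 = 290 W/m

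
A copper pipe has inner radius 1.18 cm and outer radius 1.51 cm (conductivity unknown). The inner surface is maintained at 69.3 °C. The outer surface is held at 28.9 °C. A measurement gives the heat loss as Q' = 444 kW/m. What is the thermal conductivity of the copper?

k = 431 W/m·K

ΣR = ΔT/Q' = |69.3 − 28.9|/4.44×10^5 = 9.099×10^-5 m·K/W
ln(r₂/r₁)/(2πk) = 9.099×10^-5 ⇒ k = 0.2466/(2π·9.099×10^-5) = 431 W/m·K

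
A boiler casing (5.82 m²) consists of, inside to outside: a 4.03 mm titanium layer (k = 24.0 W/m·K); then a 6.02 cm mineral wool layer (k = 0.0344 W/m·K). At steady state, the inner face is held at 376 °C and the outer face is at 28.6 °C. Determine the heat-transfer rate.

Resistance network (inner→outer):
  R_titanium = L/(kA) = 0.00403/(24.0·5.82) = 2.885×10^-5 K/W
  R_mineral wool = L/(kA) = 0.0602/(0.0344·5.82) = 0.3007 K/W
ΣR = 2.885×10^-5 + 0.3007 = 0.3007 K/W
Q = ΔT/ΣR = (376 °C − 28.6 °C)/0.3007 = 1160 W

Q = 1160 W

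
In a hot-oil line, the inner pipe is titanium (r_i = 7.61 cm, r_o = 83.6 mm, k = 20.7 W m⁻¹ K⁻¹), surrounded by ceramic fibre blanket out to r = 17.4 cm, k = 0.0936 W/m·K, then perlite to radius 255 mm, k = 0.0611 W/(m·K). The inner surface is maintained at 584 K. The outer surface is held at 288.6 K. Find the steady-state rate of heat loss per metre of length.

Resistance network (inner→outer):
  R'_titanium = ln(0.0836/0.0761)/(2πk) = 0.09400/(2π·20.7) = 7.227×10^-4 m·K/W
  R'_ceramic fibre blanket = ln(0.174/0.0836)/(2πk) = 0.7330/(2π·0.0936) = 1.246 m·K/W
  R'_perlite = ln(0.255/0.174)/(2πk) = 0.3822/(2π·0.0611) = 0.9956 m·K/W
ΣR = 7.227×10^-4 + 1.246 + 0.9956 = 2.242 m·K/W
Q' = ΔT/ΣR = (584 K − 288.6 K)/2.242 = 132 W/m

Q' = 132 W/m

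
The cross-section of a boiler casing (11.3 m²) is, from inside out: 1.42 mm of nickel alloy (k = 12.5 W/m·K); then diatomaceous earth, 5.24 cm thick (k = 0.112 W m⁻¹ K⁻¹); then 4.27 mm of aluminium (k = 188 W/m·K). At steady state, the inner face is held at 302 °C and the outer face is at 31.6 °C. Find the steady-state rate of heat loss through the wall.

Q = 6530 W

Resistance network (inner→outer):
  R_nickel alloy = L/(kA) = 0.00142/(12.5·11.3) = 1.005×10^-5 K/W
  R_diatomaceous earth = L/(kA) = 0.0524/(0.112·11.3) = 0.04140 K/W
  R_aluminium = L/(kA) = 0.00427/(188·11.3) = 2.010×10^-6 K/W
ΣR = 1.005×10^-5 + 0.04140 + 2.010×10^-6 = 0.04141 K/W
Q = ΔT/ΣR = (302 °C − 31.6 °C)/0.04141 = 6530 W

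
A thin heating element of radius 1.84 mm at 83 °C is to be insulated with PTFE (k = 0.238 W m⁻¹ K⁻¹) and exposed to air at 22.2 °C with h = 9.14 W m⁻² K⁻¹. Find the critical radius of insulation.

For a cylinder, r_cr = k_ins/h = 0.238/9.14 = 0.0260 m = 2.60 cm

r_cr = 2.60 cm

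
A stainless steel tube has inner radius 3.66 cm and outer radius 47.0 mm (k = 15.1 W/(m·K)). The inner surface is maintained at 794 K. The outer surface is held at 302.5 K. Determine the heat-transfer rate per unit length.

Q' = 2πk·ΔT/ln(r₂/r₁) = 2π × 15.1 × 491.5 / ln(0.0470/0.0366) = 1.86×10^5 W/m

Q' = 186 kW/m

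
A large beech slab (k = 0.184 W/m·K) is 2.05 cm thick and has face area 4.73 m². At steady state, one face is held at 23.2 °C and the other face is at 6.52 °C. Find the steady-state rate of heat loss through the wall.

Q = kA·ΔT/L = 0.184 × 4.73 × |23.2 °C − 6.52 °C| / 0.0205 = 708 W

Q = 708 W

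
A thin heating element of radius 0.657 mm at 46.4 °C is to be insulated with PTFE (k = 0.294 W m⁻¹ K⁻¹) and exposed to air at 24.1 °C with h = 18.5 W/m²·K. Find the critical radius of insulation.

For a cylinder, r_cr = k_ins/h = 0.294/18.5 = 0.0159 m = 1.59 cm

r_cr = 1.59 cm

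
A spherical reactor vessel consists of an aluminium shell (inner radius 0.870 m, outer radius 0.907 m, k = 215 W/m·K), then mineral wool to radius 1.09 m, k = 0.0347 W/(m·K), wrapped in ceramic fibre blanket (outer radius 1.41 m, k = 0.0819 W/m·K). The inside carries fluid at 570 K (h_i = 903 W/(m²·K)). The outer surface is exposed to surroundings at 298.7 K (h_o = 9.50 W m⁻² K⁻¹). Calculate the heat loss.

Resistance network (inner→outer):
  R_conv,in = 1/(4πr²h) = 1/(4π·0.870²·903) = 1.164×10^-4 K/W
  R_aluminium = (1/0.870 − 1/0.907)/(4πk) = 0.04689/(4π·215) = 1.736×10^-5 K/W
  R_mineral wool = (1/0.907 − 1/1.09)/(4πk) = 0.1851/(4π·0.0347) = 0.4245 K/W
  R_ceramic fibre blanket = (1/1.09 − 1/1.41)/(4πk) = 0.2082/(4π·0.0819) = 0.2023 K/W
  R_conv,out = 1/(4πr²h) = 1/(4π·1.41²·9.50) = 0.004213 K/W
ΣR = 1.164×10^-4 + 1.736×10^-5 + 0.4245 + 0.2023 + 0.004213 = 0.6311 K/W
Q = ΔT/ΣR = (570 K − 298.7 K)/0.6311 = 430 W

Q = 430 W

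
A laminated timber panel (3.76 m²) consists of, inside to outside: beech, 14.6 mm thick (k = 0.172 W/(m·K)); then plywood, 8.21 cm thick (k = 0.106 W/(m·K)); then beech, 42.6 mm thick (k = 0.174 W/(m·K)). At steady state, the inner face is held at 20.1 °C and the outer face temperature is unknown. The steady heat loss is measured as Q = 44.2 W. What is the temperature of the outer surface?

Series resistances:
  R_beech = L/(kA) = 0.0146/(0.172·3.76) = 0.02258 K/W
  R_plywood = L/(kA) = 0.0821/(0.106·3.76) = 0.2060 K/W
  R_beech = L/(kA) = 0.0426/(0.174·3.76) = 0.06511 K/W
ΣR = 0.2937 K/W
ΔT = Q·ΣR = 44.2 × 0.2937 = 12.98 K
Heat flows outward, so T_out = T_in − ΔT = 20.1 − 12.98 = 7.12 °C

T_out = 7.12 °C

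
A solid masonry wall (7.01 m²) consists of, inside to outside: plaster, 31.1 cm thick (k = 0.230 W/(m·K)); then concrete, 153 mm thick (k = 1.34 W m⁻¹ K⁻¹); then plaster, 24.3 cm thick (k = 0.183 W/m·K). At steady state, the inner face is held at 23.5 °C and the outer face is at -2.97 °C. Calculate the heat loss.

Series thermal resistances, inner to outer:
  R_plaster = L/(kA) = 0.311/(0.230·7.01) = 0.1929 K/W
  R_concrete = L/(kA) = 0.153/(1.34·7.01) = 0.01629 K/W
  R_plaster = L/(kA) = 0.243/(0.183·7.01) = 0.1894 K/W
ΣR = 0.1929 + 0.01629 + 0.1894 = 0.3986 K/W
Q = ΔT/ΣR = (23.5 °C − -2.97 °C)/0.3986 = 66.4 W

Q = 66.4 W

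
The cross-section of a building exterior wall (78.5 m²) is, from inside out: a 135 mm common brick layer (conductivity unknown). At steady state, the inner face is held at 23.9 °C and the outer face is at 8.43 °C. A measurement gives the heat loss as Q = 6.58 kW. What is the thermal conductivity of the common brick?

ΣR = ΔT/Q = |23.9 − 8.43|/6580 = 0.002351 K/W
L/(kA) = 0.002351 ⇒ k = 0.135/(0.002351·78.5) = 0.731 W/m·K

k = 0.731 W/m·K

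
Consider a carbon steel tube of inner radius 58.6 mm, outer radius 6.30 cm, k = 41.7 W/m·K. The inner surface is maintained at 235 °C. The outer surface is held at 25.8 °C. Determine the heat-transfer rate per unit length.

Q' = 2πk·ΔT/ln(r₂/r₁) = 2π × 41.7 × 209.2 / ln(0.0630/0.0586) = 7.57×10^5 W/m

Q' = 757 kW/m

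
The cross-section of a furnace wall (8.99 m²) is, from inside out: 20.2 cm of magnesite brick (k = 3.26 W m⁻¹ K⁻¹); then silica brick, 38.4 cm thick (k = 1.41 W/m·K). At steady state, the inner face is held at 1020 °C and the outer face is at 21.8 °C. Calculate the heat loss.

Treat each layer as a resistance in series:
  R_magnesite brick = L/(kA) = 0.202/(3.26·8.99) = 0.006892 K/W
  R_silica brick = L/(kA) = 0.384/(1.41·8.99) = 0.03029 K/W
ΣR = 0.006892 + 0.03029 = 0.03718 K/W
Q = ΔT/ΣR = (1020 °C − 21.8 °C)/0.03718 = 26800 W

Q = 26800 W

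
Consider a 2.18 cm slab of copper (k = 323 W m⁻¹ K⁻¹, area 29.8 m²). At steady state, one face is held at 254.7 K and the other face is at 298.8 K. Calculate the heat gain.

Q = kA·ΔT/L = 323 × 29.8 × |254.7 K − 298.8 K| / 0.0218 = 1.95×10^7 W

Q = 19500 kW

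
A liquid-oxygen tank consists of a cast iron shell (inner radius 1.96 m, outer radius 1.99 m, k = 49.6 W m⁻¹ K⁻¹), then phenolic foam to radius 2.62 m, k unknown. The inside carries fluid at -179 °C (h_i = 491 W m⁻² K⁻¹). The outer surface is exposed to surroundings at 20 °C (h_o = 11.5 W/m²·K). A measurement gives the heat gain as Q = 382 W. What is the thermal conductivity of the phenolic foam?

k = 0.0185 W/m·K

ΣR = ΔT/Q = |-179 − 20|/382 = 0.5209 K/W
Known resistances:
  R_conv,in = 1/(4πr²h) = 1/(4π·1.96²·491) = 4.219×10^-5 K/W
  R_cast iron = (1/1.96 − 1/1.99)/(4πk) = 0.007692/(4π·49.6) = 1.234×10^-5 K/W
  R_conv,out = 1/(4πr²h) = 1/(4π·2.62²·11.5) = 0.001008 K/W
R_phenolic foam = ΣR − ΣR_known = 0.5209 − 0.001063 = 0.5198 K/W
(1/r₁−1/r₂)/(4πk) = 0.5198 ⇒ k = 0.1208/(4π·0.5198) = 0.0185 W/m·K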